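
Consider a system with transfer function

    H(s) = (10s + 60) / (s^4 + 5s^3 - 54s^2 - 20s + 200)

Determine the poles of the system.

The poles are the roots of the denominator s^4 + 5s^3 - 54s^2 - 20s + 200 = 0.
Trying s = 5: the polynomial evaluates to 0, so (s - 5) is a factor.
Dividing out leaves s^3 + 10s^2 - 4s - 40 = 0.
This factors further as (s + 2)(s + 10)(s - 2) = 0.

s = 5, -2, -10, 2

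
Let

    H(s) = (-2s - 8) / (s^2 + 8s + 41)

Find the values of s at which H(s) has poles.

The poles are the roots of the denominator s^2 + 8s + 41 = 0.
Using the quadratic formula: s = (-8 ± √(-100))/2 = -4 ± 5j.

s = -4 ± 5j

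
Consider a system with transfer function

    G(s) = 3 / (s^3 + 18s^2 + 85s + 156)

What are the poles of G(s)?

s = -3 ± 2j, -12

The poles are the roots of the denominator s^3 + 18s^2 + 85s + 156 = 0.
Trying s = -12: the polynomial evaluates to 0, so (s + 12) is a factor.
Dividing out leaves s^2 + 6s + 13 = 0.
The quadratic formula then gives s = -3 ± 2j.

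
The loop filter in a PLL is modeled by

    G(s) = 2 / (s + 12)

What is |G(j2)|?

|G(j2)| ≈ 0.1644

Substitute s = j2: numerator = 2, denominator = 12 + j2.
|G(j2)| = |2| / |12 + j2| = 2 / 12.166 ≈ 0.1644.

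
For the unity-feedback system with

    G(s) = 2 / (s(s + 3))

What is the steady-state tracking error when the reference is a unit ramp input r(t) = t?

e_ss = 1.500

G(s) has one pole at the origin.
This is a Type 1 system. Kv = lim_{s→0} s·G(s) = 2/3.
e_ss = 1/Kv = 1/(2/3) = 3/2 ≈ 1.500.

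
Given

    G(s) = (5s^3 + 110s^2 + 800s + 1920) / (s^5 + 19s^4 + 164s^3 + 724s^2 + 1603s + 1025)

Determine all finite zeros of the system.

Set the numerator to zero: 5s^3 + 110s^2 + 800s + 1920 = 0, i.e. 5·(s^3 + 22s^2 + 160s + 384) = 0.
Factoring: (s + 6)(s + 8)^2 = 0.

s = -6, -8, -8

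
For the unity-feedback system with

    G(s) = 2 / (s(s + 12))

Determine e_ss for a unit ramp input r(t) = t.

G(s) has one pole at the origin.
This is a Type 1 system. Kv = lim_{s→0} s·G(s) = 2/12 = 1/6.
e_ss = 1/Kv = 1/(1/6) = 6.

e_ss = 6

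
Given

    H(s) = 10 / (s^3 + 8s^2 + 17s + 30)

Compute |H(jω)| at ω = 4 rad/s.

|H(j4)| ≈ 0.1020

Substitute s = j4: numerator = 10, denominator = -98 + j4.
|H(j4)| = |10| / |-98 + j4| = 10 / 98.082 ≈ 0.1020.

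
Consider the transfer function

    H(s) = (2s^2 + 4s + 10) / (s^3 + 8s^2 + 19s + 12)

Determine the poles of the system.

s = -4, -3, -1

The poles are the roots of the denominator s^3 + 8s^2 + 19s + 12 = 0.
Trying s = -4: the polynomial evaluates to 0, so (s + 4) is a factor.
Dividing out leaves s^2 + 4s + 3 = 0.
Factoring the quadratic: (s + 3)(s + 1) = 0.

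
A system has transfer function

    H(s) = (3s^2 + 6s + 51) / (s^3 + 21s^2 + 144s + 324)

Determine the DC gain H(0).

H(0) = 17/108 ≈ 0.1574

Set s = 0: H(0) = (51) / (324) = 17/108.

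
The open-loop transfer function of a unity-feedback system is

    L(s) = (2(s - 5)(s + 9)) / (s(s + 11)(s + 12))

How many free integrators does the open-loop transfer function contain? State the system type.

Type 1

The denominator has 1 factor of s at the origin (free integrator), so this is a Type 1 system.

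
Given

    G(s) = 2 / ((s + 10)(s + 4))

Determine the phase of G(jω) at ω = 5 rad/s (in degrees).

At s = j5: numerator = 2, denominator = 15 + j70.
∠G = ∠num − ∠den = 0° − (77.905°) = -77.91°.

∠G(j5) ≈ -77.91°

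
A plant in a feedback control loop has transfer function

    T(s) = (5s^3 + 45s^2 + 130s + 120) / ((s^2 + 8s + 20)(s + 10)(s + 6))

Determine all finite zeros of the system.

s = -4, -2, -3

Set the numerator to zero: 5s^3 + 45s^2 + 130s + 120 = 0, i.e. 5·(s^3 + 9s^2 + 26s + 24) = 0.
Factoring: (s + 4)(s + 2)(s + 3) = 0.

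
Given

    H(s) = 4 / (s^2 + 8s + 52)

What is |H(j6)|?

|H(j6)| ≈ 0.07906

Substitute s = j6: numerator = 4, denominator = 16 + j48.
|H(j6)| = |4| / |16 + j48| = 4 / 50.596 ≈ 0.07906.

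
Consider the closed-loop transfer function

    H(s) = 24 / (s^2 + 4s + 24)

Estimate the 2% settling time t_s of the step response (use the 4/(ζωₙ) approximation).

t_s ≈ 2 s

Comparing s^2 + 4s + 24 to s^2 + 2ζωₙs + ωₙ²: ωₙ = √24 ≈ 4.899 rad/s and ζ = 4/(2·√24) ≈ 0.4082.
ζωₙ = 4/2 = 2, so t_s ≈ 4/(ζωₙ) = 4/2 = 2 s.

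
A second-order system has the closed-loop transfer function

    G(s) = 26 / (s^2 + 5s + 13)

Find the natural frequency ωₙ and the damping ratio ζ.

Compare the denominator to the standard form s^2 + 2ζωₙs + ωₙ².
ωₙ² = 13, so ωₙ = √13 ≈ 3.606 rad/s.
2ζωₙ = 5, so ζ = 5/(2·√13) ≈ 0.6934.
With ζ = 0.6934 the response is underdamped.

ωₙ ≈ 3.606 rad/s, ζ ≈ 0.6934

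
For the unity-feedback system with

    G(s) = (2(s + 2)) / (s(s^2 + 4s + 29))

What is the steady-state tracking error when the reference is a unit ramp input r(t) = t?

G(s) has one pole at the origin.
This is a Type 1 system. Kv = lim_{s→0} s·G(s) = 4/29.
e_ss = 1/Kv = 1/(4/29) = 29/4 ≈ 7.250.

e_ss = 7.250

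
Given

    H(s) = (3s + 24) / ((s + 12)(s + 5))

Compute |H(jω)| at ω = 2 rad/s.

Substitute s = j2: numerator = 24 + j6, denominator = 56 + j34.
|H(j2)| = |24 + j6| / |56 + j34| = 24.739 / 65.513 ≈ 0.3776.

|H(j2)| ≈ 0.3776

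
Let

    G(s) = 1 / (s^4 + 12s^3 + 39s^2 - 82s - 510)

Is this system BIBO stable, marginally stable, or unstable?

unstable

The denominator s^4 + 12s^3 + 39s^2 - 82s - 510 factors as (s + 5)(s^2 + 10s + 34)(s - 3), giving poles at s = -5, -5 ± 3j, 3.
Since the pole(s) at s = 3 lie in the right half-plane, the system is unstable.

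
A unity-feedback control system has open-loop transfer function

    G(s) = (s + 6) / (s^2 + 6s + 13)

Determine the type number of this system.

Type 0

The denominator has no factor of s at the origin — no free integrator — so this is a Type 0 system.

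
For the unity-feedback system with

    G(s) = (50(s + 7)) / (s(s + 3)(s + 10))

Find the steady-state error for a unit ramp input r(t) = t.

e_ss = 0.08571

G(s) has one pole at the origin.
This is a Type 1 system. Kv = lim_{s→0} s·G(s) = 350/30 = 35/3.
e_ss = 1/Kv = 1/(35/3) = 3/35 ≈ 0.08571.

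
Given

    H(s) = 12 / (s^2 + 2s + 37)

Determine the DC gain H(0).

H(0) = 12/37 ≈ 0.3243

At s = 0 each factor (s + a) contributes a and each (s^2 + bs + c) contributes c.
H(0) = 12·1 / ((37)) = 12/37 = 12/37.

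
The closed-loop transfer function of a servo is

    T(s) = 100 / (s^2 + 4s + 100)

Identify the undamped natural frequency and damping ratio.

ωₙ = 10 rad/s, ζ = 0.2

Compare the denominator to the standard form s^2 + 2ζωₙs + ωₙ².
ωₙ² = 100, so ωₙ = 10 rad/s.
2ζωₙ = 4, so ζ = 4/(2·10) = 0.2.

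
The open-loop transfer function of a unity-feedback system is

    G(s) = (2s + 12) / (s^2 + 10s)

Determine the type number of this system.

Factor s from the denominator: s^2 + 10s = s·(s + 10).
There is 1 pole at the origin, so the system is Type 1.

Type 1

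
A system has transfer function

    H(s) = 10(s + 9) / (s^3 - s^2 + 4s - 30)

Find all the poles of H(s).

s = -1 + 3j, -1 - 3j, 3

The poles are the roots of the denominator s^3 - s^2 + 4s - 30 = 0.
Trying s = 3: the polynomial evaluates to 0, so (s - 3) is a factor.
Dividing out leaves s^2 + 2s + 10 = 0.
The quadratic formula then gives s = -1 ± 3j.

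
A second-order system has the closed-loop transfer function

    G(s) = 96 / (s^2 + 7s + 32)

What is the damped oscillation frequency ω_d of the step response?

Comparing s^2 + 7s + 32 to s^2 + 2ζωₙs + ωₙ²: ωₙ = √32 ≈ 5.657 rad/s and ζ = 7/(2·√32) ≈ 0.6187.
ζωₙ = 7/2 = 3.5, so ω_d = ωₙ√(1−ζ²) = √(ωₙ² − (ζωₙ)²) = √(32 − 3.5²) = √19.75 ≈ 4.444 rad/s.

ω_d ≈ 4.444 rad/s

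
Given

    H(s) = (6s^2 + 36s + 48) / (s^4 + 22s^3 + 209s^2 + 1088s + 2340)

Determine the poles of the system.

The poles are the roots of the denominator s^4 + 22s^3 + 209s^2 + 1088s + 2340 = 0.
Trying s = -5: the polynomial evaluates to 0, so (s + 5) is a factor.
Dividing out leaves s^3 + 17s^2 + 124s + 468 = 0.
This factors further as (s^2 + 8s + 52)(s + 9) = 0.

s = -4 + 6j, -4 - 6j, -5, -9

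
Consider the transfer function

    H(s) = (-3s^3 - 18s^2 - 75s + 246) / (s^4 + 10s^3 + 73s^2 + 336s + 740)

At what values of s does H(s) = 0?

Set the numerator to zero: -3s^3 - 18s^2 - 75s + 246 = 0, i.e. -3·(s^3 + 6s^2 + 25s - 82) = 0.
Factoring: (s^2 + 8s + 41)(s - 2) = 0.

s = -4 ± 5j, 2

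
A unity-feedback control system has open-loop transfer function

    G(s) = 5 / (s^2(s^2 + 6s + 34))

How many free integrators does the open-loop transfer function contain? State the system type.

Type 2

The denominator has 2 factors of s at the origin (free integrators), so this is a Type 2 system.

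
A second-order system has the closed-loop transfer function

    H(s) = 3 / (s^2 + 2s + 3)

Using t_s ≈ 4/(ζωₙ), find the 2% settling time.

t_s ≈ 4 s

Comparing s^2 + 2s + 3 to s^2 + 2ζωₙs + ωₙ²: ωₙ = √3 ≈ 1.732 rad/s and ζ = 2/(2·√3) ≈ 0.5774.
ζωₙ = 2/2 = 1, so t_s ≈ 4/(ζωₙ) = 4/1 = 4 s.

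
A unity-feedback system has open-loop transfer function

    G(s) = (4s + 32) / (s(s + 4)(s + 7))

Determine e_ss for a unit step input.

e_ss = 0

G(s) has one pole at the origin.
This is a Type 1 system; for a step input the steady-state error is zero.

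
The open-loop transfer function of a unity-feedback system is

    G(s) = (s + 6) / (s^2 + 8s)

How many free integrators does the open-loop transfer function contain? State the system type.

Type 1

The denominator has 1 factor of s at the origin (free integrator), so this is a Type 1 system.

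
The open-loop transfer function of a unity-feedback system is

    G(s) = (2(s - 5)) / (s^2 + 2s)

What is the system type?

The denominator has 1 factor of s at the origin (free integrator), so this is a Type 1 system.

Type 1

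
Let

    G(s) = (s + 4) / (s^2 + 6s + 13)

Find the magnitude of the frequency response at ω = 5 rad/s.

|G(j5)| ≈ 0.1982

Substitute s = j5: numerator = 4 + j5, denominator = -12 + j30.
|G(j5)| = |4 + j5| / |-12 + j30| = 6.4031 / 32.311 ≈ 0.1982.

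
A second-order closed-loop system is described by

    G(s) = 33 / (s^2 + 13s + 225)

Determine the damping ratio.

ζ ≈ 0.4333

Compare the denominator to the standard form s^2 + 2ζωₙs + ωₙ².
ωₙ² = 225, so ωₙ = 15 rad/s.
2ζωₙ = 13, so ζ = 13/(2·15) ≈ 0.4333.
With ζ = 0.4333 the response is underdamped.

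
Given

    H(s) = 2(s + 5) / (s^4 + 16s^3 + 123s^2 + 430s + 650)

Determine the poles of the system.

The poles are the roots of the denominator s^4 + 16s^3 + 123s^2 + 430s + 650 = 0.
No real roots exist; factor into two real quadratics: (s^2 + 6s + 13)(s^2 + 10s + 50) = 0.
Each quadratic gives a conjugate pair via the quadratic formula.

s = -3 + 2j, -3 - 2j, -5 + 5j, -5 - 5j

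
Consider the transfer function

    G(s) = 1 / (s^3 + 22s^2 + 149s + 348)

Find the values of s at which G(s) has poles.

s = -5 + 2j, -5 - 2j, -12

The poles are the roots of the denominator s^3 + 22s^2 + 149s + 348 = 0.
Trying s = -12: the polynomial evaluates to 0, so (s + 12) is a factor.
Dividing out leaves s^2 + 10s + 29 = 0.
The quadratic formula then gives s = -5 ± 2j.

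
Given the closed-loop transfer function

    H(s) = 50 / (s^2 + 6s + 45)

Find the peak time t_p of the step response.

t_p ≈ 0.5236 s

Comparing s^2 + 6s + 45 to s^2 + 2ζωₙs + ωₙ²: ωₙ = √45 ≈ 6.708 rad/s and ζ = 6/(2·√45) ≈ 0.4472.
ζωₙ = 6/2 = 3, so ω_d = ωₙ√(1−ζ²) = √(ωₙ² − (ζωₙ)²) = √(45 − 3²) = √36 = 6 rad/s.
t_p = π/ω_d = π/6 ≈ 0.5236 s.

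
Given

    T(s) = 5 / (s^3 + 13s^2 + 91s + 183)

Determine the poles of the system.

The poles are the roots of the denominator s^3 + 13s^2 + 91s + 183 = 0.
Trying s = -3: the polynomial evaluates to 0, so (s + 3) is a factor.
Dividing out leaves s^2 + 10s + 61 = 0.
The quadratic formula then gives s = -5 ± 6j.

s = -5 + 6j, -5 - 6j, -3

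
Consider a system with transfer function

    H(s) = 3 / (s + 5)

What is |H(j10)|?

|H(j10)| ≈ 0.2683

Substitute s = j10: numerator = 3, denominator = 5 + j10.
|H(j10)| = |3| / |5 + j10| = 3 / 11.180 ≈ 0.2683.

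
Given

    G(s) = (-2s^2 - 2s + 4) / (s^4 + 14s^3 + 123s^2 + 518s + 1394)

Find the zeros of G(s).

Set the numerator to zero: -2s^2 - 2s + 4 = 0, i.e. -2·(s^2 + s - 2) = 0.
Factoring: (s - 1)(s + 2) = 0.

s = 1, -2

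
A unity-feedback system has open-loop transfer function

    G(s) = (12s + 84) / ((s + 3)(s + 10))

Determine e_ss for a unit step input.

G(s) has no poles at the origin.
This is a Type 0 system. Kp = lim_{s→0} G(s) = 84/30 = 14/5.
e_ss = 1/(1 + Kp) = 1/(1 + 14/5) = 5/19 ≈ 0.2632.

e_ss = 0.2632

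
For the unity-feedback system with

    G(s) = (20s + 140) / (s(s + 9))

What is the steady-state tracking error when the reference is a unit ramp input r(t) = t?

G(s) has one pole at the origin.
This is a Type 1 system. Kv = lim_{s→0} s·G(s) = 140/9.
e_ss = 1/Kv = 1/(140/9) = 9/140 ≈ 0.06429.

e_ss = 0.06429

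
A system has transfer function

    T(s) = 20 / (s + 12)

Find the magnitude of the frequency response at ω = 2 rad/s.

Substitute s = j2: numerator = 20, denominator = 12 + j2.
|T(j2)| = |20| / |12 + j2| = 20 / 12.166 ≈ 1.644.

|T(j2)| ≈ 1.644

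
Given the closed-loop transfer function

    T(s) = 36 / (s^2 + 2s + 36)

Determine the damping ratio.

Compare the denominator to the standard form s^2 + 2ζωₙs + ωₙ².
ωₙ² = 36, so ωₙ = 6 rad/s.
2ζωₙ = 2, so ζ = 2/(2·6) ≈ 0.1667.

ζ ≈ 0.1667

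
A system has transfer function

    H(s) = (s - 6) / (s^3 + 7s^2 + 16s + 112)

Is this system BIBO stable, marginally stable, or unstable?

marginally stable

The denominator s^3 + 7s^2 + 16s + 112 factors as (s^2 + 16)(s + 7), giving poles at s = 4j, -4j, -7.
Since the simple pole(s) at s = 4j, -4j lie on the jω-axis with none in the right half-plane, the system is marginally stable.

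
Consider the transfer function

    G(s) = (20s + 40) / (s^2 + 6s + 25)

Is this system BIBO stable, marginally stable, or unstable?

stable

The denominator s^2 + 6s + 25 factors as (s^2 + 6s + 25), giving poles at s = -3 ± 4j.
Since all poles lie strictly in the left half-plane, the system is stable.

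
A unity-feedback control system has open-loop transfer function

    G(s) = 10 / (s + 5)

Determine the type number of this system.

Type 0

The denominator has no factor of s at the origin — no free integrator — so this is a Type 0 system.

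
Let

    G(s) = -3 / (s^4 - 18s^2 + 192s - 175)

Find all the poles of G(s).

The poles are the roots of the denominator s^4 - 18s^2 + 192s - 175 = 0.
Trying s = 1: the polynomial evaluates to 0, so (s - 1) is a factor.
Dividing out leaves s^3 + s^2 - 17s + 175 = 0.
This factors further as (s^2 - 6s + 25)(s + 7) = 0.

s = 3 + 4j, 3 - 4j, 1, -7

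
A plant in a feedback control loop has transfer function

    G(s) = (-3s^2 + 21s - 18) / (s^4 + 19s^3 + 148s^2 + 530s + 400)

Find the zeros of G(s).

s = 6, 1

Set the numerator to zero: -3s^2 + 21s - 18 = 0, i.e. -3·(s^2 - 7s + 6) = 0.
Factoring: (s - 6)(s - 1) = 0.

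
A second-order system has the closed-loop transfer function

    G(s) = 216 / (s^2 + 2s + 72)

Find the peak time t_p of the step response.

Comparing s^2 + 2s + 72 to s^2 + 2ζωₙs + ωₙ²: ωₙ = √72 ≈ 8.485 rad/s and ζ = 2/(2·√72) ≈ 0.1179.
ζωₙ = 2/2 = 1, so ω_d = ωₙ√(1−ζ²) = √(ωₙ² − (ζωₙ)²) = √(72 − 1²) = √71 ≈ 8.426 rad/s.
t_p = π/ω_d = π/8.426 ≈ 0.3728 s.

t_p ≈ 0.3728 s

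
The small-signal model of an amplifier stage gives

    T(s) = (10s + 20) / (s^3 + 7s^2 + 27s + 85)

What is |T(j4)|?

Substitute s = j4: numerator = 20 + j40, denominator = -27 + j44.
|T(j4)| = |20 + j40| / |-27 + j44| = 44.721 / 51.624 ≈ 0.8663.

|T(j4)| ≈ 0.8663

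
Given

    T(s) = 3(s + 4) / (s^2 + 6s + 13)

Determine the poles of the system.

s = -3 ± 2j

The poles are the roots of the denominator s^2 + 6s + 13 = 0.
Using the quadratic formula: s = (-6 ± √(-16))/2 = -3 ± 2j.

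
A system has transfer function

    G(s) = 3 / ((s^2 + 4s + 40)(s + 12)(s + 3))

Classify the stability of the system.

stable

The poles can be read from the denominator factors: s = -2 ± 6j, -12, -3.
Since all poles lie strictly in the left half-plane, the system is stable.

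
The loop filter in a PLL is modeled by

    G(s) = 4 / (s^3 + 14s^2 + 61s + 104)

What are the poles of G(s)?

The poles are the roots of the denominator s^3 + 14s^2 + 61s + 104 = 0.
Trying s = -8: the polynomial evaluates to 0, so (s + 8) is a factor.
Dividing out leaves s^2 + 6s + 13 = 0.
The quadratic formula then gives s = -3 ± 2j.

s = -3 ± 2j, -8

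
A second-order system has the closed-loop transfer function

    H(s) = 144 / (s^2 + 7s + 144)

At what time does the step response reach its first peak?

t_p ≈ 0.2737 s

Comparing s^2 + 7s + 144 to s^2 + 2ζωₙs + ωₙ²: ωₙ = 12 rad/s and ζ = 7/(2·12) ≈ 0.2917.
ζωₙ = 7/2 = 3.5, so ω_d = ωₙ√(1−ζ²) = √(ωₙ² − (ζωₙ)²) = √(144 − 3.5²) = √131.75 ≈ 11.48 rad/s.
t_p = π/ω_d = π/11.48 ≈ 0.2737 s.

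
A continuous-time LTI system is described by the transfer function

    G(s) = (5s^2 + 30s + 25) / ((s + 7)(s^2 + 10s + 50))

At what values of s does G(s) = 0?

Set the numerator to zero: 5s^2 + 30s + 25 = 0, i.e. 5·(s^2 + 6s + 5) = 0.
Factoring: (s + 1)(s + 5) = 0.

s = -1, -5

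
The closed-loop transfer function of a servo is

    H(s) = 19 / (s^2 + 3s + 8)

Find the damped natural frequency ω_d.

ω_d ≈ 2.398 rad/s

Comparing s^2 + 3s + 8 to s^2 + 2ζωₙs + ωₙ²: ωₙ = √8 ≈ 2.828 rad/s and ζ = 3/(2·√8) ≈ 0.5303.
ζωₙ = 3/2 = 1.5, so ω_d = ωₙ√(1−ζ²) = √(ωₙ² − (ζωₙ)²) = √(8 − 1.5²) = √5.75 ≈ 2.398 rad/s.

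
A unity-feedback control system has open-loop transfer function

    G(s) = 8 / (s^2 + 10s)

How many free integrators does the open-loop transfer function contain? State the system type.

The denominator has 1 factor of s at the origin (free integrator), so this is a Type 1 system.

Type 1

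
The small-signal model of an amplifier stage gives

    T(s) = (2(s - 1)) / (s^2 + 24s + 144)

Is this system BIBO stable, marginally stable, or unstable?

stable

The denominator s^2 + 24s + 144 factors as (s + 12)^2, giving poles at s = -12, -12.
Since all poles lie strictly in the left half-plane, the system is stable.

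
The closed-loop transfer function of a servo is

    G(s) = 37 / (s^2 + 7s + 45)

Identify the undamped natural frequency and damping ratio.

ωₙ ≈ 6.708 rad/s, ζ ≈ 0.5217

Compare the denominator to the standard form s^2 + 2ζωₙs + ωₙ².
ωₙ² = 45, so ωₙ = √45 ≈ 6.708 rad/s.
2ζωₙ = 7, so ζ = 7/(2·√45) ≈ 0.5217.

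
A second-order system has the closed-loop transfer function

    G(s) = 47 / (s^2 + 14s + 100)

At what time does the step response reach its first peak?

t_p ≈ 0.4399 s

Comparing s^2 + 14s + 100 to s^2 + 2ζωₙs + ωₙ²: ωₙ = 10 rad/s and ζ = 14/(2·10) = 0.7.
ζωₙ = 14/2 = 7, so ω_d = ωₙ√(1−ζ²) = √(ωₙ² − (ζωₙ)²) = √(100 − 7²) = √51 ≈ 7.141 rad/s.
t_p = π/ω_d = π/7.141 ≈ 0.4399 s.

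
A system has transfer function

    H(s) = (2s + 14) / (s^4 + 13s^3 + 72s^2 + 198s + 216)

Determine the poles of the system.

The poles are the roots of the denominator s^4 + 13s^3 + 72s^2 + 198s + 216 = 0.
Trying s = -4: the polynomial evaluates to 0, so (s + 4) is a factor.
Dividing out leaves s^3 + 9s^2 + 36s + 54 = 0.
This factors further as (s^2 + 6s + 18)(s + 3) = 0.

s = -3 + 3j, -3 - 3j, -4, -3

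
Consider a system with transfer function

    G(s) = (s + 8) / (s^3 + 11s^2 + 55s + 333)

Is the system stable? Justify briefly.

The denominator s^3 + 11s^2 + 55s + 333 factors as (s^2 + 2s + 37)(s + 9), giving poles at s = -1 ± 6j, -9.
Since all poles lie strictly in the left half-plane, the system is stable.

stable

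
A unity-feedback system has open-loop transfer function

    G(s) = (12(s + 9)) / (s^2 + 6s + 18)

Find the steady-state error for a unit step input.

e_ss = 0.1429

G(s) has no poles at the origin.
This is a Type 0 system. Kp = lim_{s→0} G(s) = 108/18 = 6.
e_ss = 1/(1 + Kp) = 1/(1 + 6) = 1/7 ≈ 0.1429.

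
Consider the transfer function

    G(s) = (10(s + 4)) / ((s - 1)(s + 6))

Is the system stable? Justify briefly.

unstable

The poles can be read from the denominator factors: s = 1, -6.
Since the pole(s) at s = 1 lie in the right half-plane, the system is unstable.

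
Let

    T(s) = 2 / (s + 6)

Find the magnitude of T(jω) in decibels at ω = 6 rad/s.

Substitute s = j6: numerator = 2, denominator = 6 + j6.
|T(j6)| = |2| / |6 + j6| = 2 / 8.4853 ≈ 0.2357.
In decibels: 20·log₁₀(0.2357) ≈ -12.6 dB.

|T(j6)|_dB ≈ -12.6 dB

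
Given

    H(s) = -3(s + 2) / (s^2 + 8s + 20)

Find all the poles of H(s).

The poles are the roots of the denominator s^2 + 8s + 20 = 0.
Using the quadratic formula: s = (-8 ± √(-16))/2 = -4 ± 2j.

s = -4 ± 2j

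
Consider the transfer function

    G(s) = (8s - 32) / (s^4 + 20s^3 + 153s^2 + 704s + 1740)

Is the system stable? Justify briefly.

stable

The denominator s^4 + 20s^3 + 153s^2 + 704s + 1740 factors as (s + 10)(s^2 + 4s + 29)(s + 6), giving poles at s = -10, -2 ± 5j, -6.
Since all poles lie strictly in the left half-plane, the system is stable.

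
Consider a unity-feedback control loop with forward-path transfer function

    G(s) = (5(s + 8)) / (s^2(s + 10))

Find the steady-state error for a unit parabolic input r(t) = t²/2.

G(s) has 2 poles at the origin.
This is a Type 2 system. Ka = lim_{s→0} s^2·G(s) = 40/10 = 4.
e_ss = 1/Ka = 1/(4) = 1/4 ≈ 0.2500.

e_ss = 0.2500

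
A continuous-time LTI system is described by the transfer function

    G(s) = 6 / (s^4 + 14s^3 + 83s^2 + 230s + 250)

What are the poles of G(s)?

s = -3 ± j, -4 ± 3j

The poles are the roots of the denominator s^4 + 14s^3 + 83s^2 + 230s + 250 = 0.
No real roots exist; factor into two real quadratics: (s^2 + 6s + 10)(s^2 + 8s + 25) = 0.
Each quadratic gives a conjugate pair via the quadratic formula.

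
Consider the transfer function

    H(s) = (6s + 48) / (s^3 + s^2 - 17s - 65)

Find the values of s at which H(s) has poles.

The poles are the roots of the denominator s^3 + s^2 - 17s - 65 = 0.
Trying s = 5: the polynomial evaluates to 0, so (s - 5) is a factor.
Dividing out leaves s^2 + 6s + 13 = 0.
The quadratic formula then gives s = -3 ± 2j.

s = -3 ± 2j, 5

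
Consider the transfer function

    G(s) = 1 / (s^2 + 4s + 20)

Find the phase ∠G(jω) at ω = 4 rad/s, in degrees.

At s = j4: numerator = 1, denominator = 4 + j16.
∠G = ∠num − ∠den = 0° − (75.964°) = -75.96°.

∠G(j4) ≈ -75.96°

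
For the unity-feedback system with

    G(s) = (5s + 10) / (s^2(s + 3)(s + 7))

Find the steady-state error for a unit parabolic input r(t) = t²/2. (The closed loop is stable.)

e_ss = 2.100

G(s) has 2 poles at the origin.
This is a Type 2 system. Ka = lim_{s→0} s^2·G(s) = 10/21.
e_ss = 1/Ka = 1/(10/21) = 21/10 ≈ 2.100.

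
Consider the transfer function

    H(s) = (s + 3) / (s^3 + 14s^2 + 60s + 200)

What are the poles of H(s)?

The poles are the roots of the denominator s^3 + 14s^2 + 60s + 200 = 0.
Trying s = -10: the polynomial evaluates to 0, so (s + 10) is a factor.
Dividing out leaves s^2 + 4s + 20 = 0.
The quadratic formula then gives s = -2 ± 4j.

s = -2 + 4j, -2 - 4j, -10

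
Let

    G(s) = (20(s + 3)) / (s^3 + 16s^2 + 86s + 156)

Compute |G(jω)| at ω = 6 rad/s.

|G(j6)| ≈ 0.2599

Substitute s = j6: numerator = 60 + j120, denominator = -420 + j300.
|G(j6)| = |60 + j120| / |-420 + j300| = 134.16 / 516.14 ≈ 0.2599.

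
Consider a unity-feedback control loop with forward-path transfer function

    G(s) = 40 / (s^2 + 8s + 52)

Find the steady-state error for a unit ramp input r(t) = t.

G(s) has no poles at the origin.
This is a Type 0 system; Kv = lim_{s→0} s·G(s) = 0, so the steady-state error for a ramp input is infinite.

e_ss = ∞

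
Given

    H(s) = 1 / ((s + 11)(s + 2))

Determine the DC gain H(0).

H(0) = 1/22 ≈ 0.04545

Set s = 0: H(0) = (1) / (22) = 1/22.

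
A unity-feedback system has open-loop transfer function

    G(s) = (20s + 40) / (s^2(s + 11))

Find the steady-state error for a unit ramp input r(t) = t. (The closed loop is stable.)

G(s) has 2 poles at the origin.
This is a Type 2 system; for a ramp input the steady-state error is zero.

e_ss = 0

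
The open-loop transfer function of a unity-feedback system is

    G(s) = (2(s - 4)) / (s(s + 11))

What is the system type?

Type 1

The denominator has 1 factor of s at the origin (free integrator), so this is a Type 1 system.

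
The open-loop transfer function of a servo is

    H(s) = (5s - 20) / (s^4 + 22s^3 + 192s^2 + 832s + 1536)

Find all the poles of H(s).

The poles are the roots of the denominator s^4 + 22s^3 + 192s^2 + 832s + 1536 = 0.
Trying s = -8: the polynomial evaluates to 0, so (s + 8) is a factor.
Dividing out leaves s^3 + 14s^2 + 80s + 192 = 0.
This factors further as (s^2 + 8s + 32)(s + 6) = 0.

s = -4 ± 4j, -8, -6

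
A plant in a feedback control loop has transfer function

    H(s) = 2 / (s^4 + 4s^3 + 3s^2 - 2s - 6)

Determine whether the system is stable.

The denominator s^4 + 4s^3 + 3s^2 - 2s - 6 factors as (s + 3)(s^2 + 2s + 2)(s - 1), giving poles at s = -3, -1 ± j, 1.
Since the pole(s) at s = 1 lie in the right half-plane, the system is unstable.

unstable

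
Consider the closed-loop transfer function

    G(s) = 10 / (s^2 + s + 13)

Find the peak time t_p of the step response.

t_p ≈ 0.8798 s

Comparing s^2 + s + 13 to s^2 + 2ζωₙs + ωₙ²: ωₙ = √13 ≈ 3.606 rad/s and ζ = 1/(2·√13) ≈ 0.1387.
ζωₙ = 1/2 = 0.5, so ω_d = ωₙ√(1−ζ²) = √(ωₙ² − (ζωₙ)²) = √(13 − 0.5²) = √12.75 ≈ 3.571 rad/s.
t_p = π/ω_d = π/3.571 ≈ 0.8798 s.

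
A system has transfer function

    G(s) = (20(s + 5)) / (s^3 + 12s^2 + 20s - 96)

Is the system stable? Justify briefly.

unstable

The denominator s^3 + 12s^2 + 20s - 96 factors as (s + 8)(s - 2)(s + 6), giving poles at s = -8, 2, -6.
Since the pole(s) at s = 2 lie in the right half-plane, the system is unstable.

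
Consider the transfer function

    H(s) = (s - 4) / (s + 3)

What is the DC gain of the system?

H(0) = -4/3 ≈ -1.333

Set s = 0: H(0) = (-4) / (3) = -4/3.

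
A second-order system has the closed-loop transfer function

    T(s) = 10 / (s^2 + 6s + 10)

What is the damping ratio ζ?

Compare the denominator to the standard form s^2 + 2ζωₙs + ωₙ².
ωₙ² = 10, so ωₙ = √10 ≈ 3.162 rad/s.
2ζωₙ = 6, so ζ = 6/(2·√10) ≈ 0.9487.
With ζ = 0.9487 the response is underdamped.

ζ ≈ 0.9487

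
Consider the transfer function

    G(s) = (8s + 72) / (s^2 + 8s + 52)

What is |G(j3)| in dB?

|G(j3)|_dB ≈ 3.76 dB

Substitute s = j3: numerator = 72 + j24, denominator = 43 + j24.
|G(j3)| = |72 + j24| / |43 + j24| = 75.895 / 49.244 ≈ 1.541.
In decibels: 20·log₁₀(1.541) ≈ 3.76 dB.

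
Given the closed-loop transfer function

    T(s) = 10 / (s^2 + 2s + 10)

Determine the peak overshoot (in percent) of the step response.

Comparing s^2 + 2s + 10 to s^2 + 2ζωₙs + ωₙ²: ωₙ = √10 ≈ 3.162 rad/s and ζ = 2/(2·√10) ≈ 0.3162.
%OS = 100·exp(−πζ/√(1−ζ²)) = 100·exp(−π·0.3162/√(1−0.3162²)) ≈ 35.1%.

%OS ≈ 35.1%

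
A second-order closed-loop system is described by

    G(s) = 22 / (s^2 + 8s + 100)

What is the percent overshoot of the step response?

%OS ≈ 25.4%

Comparing s^2 + 8s + 100 to s^2 + 2ζωₙs + ωₙ²: ωₙ = 10 rad/s and ζ = 8/(2·10) = 0.4.
%OS = 100·exp(−πζ/√(1−ζ²)) = 100·exp(−π·0.4/√(1−0.4²)) ≈ 25.4%.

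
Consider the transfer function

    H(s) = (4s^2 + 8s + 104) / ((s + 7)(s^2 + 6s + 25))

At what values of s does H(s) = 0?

Set the numerator to zero: 4s^2 + 8s + 104 = 0, i.e. 4·(s^2 + 2s + 26) = 0.
Factoring: (s^2 + 2s + 26) = 0.

s = -1 + 5j, -1 - 5j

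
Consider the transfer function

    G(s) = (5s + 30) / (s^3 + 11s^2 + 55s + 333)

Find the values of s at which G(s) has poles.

The poles are the roots of the denominator s^3 + 11s^2 + 55s + 333 = 0.
Trying s = -9: the polynomial evaluates to 0, so (s + 9) is a factor.
Dividing out leaves s^2 + 2s + 37 = 0.
The quadratic formula then gives s = -1 ± 6j.

s = -1 ± 6j, -9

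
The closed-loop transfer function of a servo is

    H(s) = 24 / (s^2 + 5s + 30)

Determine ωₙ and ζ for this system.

ωₙ ≈ 5.477 rad/s, ζ ≈ 0.4564

Compare the denominator to the standard form s^2 + 2ζωₙs + ωₙ².
ωₙ² = 30, so ωₙ = √30 ≈ 5.477 rad/s.
2ζωₙ = 5, so ζ = 5/(2·√30) ≈ 0.4564.
With ζ = 0.4564 the response is underdamped.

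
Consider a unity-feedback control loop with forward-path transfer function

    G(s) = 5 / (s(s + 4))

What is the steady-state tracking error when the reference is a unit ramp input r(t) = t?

e_ss = 0.8000

G(s) has one pole at the origin.
This is a Type 1 system. Kv = lim_{s→0} s·G(s) = 5/4.
e_ss = 1/Kv = 1/(5/4) = 4/5 ≈ 0.8000.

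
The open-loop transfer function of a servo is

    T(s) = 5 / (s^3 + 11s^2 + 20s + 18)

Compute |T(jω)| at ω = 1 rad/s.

Substitute s = j1: numerator = 5, denominator = 7 + j19.
|T(j1)| = |5| / |7 + j19| = 5 / 20.248 ≈ 0.2469.

|T(j1)| ≈ 0.2469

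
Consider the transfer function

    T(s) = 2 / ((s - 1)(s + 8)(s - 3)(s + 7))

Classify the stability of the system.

The poles can be read from the denominator factors: s = 1, -8, 3, -7.
Since the pole(s) at s = 1, 3 lie in the right half-plane, the system is unstable.

unstable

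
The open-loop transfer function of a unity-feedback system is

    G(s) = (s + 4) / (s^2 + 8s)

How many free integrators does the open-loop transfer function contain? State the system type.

Type 1

The denominator has 1 factor of s at the origin (free integrator), so this is a Type 1 system.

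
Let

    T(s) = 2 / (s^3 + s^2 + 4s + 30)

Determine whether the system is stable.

The denominator s^3 + s^2 + 4s + 30 factors as (s + 3)(s^2 - 2s + 10), giving poles at s = -3, 1 + 3j, 1 - 3j.
Since the pole(s) at s = 1 ± 3j lie in the right half-plane, the system is unstable.

unstable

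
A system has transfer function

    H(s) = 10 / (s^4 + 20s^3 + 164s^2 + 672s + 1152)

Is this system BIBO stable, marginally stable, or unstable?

stable

The denominator s^4 + 20s^3 + 164s^2 + 672s + 1152 factors as (s^2 + 8s + 32)(s + 6)^2, giving poles at s = -4 ± 4j, -6, -6.
Since all poles lie strictly in the left half-plane, the system is stable.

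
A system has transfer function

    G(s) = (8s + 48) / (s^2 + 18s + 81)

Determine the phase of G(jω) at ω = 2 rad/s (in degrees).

At s = j2: numerator = 48 + j16, denominator = 77 + j36.
∠G = ∠num − ∠den = 18.435° − (25.058°) = -6.623°.

∠G(j2) ≈ -6.623°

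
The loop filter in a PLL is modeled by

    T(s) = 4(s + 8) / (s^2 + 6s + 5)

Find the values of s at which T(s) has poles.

s = -5, -1

The poles are the roots of the denominator s^2 + 6s + 5 = 0.
Factoring: (s + 5)(s + 1) = 0, so s = -5 and s = -1.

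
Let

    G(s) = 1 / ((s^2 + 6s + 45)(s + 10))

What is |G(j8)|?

Substitute s = j8: numerator = 1, denominator = -574 + j328.
|G(j8)| = |1| / |-574 + j328| = 1 / 661.11 ≈ 0.001513.

|G(j8)| ≈ 0.001513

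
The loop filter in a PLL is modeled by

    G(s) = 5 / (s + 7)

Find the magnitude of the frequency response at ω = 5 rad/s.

Substitute s = j5: numerator = 5, denominator = 7 + j5.
|G(j5)| = |5| / |7 + j5| = 5 / 8.6023 ≈ 0.5812.

|G(j5)| ≈ 0.5812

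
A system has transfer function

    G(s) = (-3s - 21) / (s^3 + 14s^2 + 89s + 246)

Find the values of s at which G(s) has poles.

s = -6, -4 ± 5j

The poles are the roots of the denominator s^3 + 14s^2 + 89s + 246 = 0.
Trying s = -6: the polynomial evaluates to 0, so (s + 6) is a factor.
Dividing out leaves s^2 + 8s + 41 = 0.
The quadratic formula then gives s = -4 ± 5j.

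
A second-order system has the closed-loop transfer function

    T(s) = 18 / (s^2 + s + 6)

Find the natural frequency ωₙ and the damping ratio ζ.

Compare the denominator to the standard form s^2 + 2ζωₙs + ωₙ².
ωₙ² = 6, so ωₙ = √6 ≈ 2.449 rad/s.
2ζωₙ = 1, so ζ = 1/(2·√6) ≈ 0.2041.

ωₙ ≈ 2.449 rad/s, ζ ≈ 0.2041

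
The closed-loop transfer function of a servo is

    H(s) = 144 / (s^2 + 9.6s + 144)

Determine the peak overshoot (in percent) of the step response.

%OS ≈ 25.4%

Comparing s^2 + 9.6s + 144 to s^2 + 2ζωₙs + ωₙ²: ωₙ = 12 rad/s and ζ = 9.6/(2·12) = 0.4.
%OS = 100·exp(−πζ/√(1−ζ²)) = 100·exp(−π·0.4/√(1−0.4²)) ≈ 25.4%.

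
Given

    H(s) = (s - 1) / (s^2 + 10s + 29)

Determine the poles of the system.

s = -5 ± 2j

The poles are the roots of the denominator s^2 + 10s + 29 = 0.
Using the quadratic formula: s = (-10 ± √(-16))/2 = -5 ± 2j.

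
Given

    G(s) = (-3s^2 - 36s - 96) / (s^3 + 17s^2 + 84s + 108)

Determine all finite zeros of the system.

Set the numerator to zero: -3s^2 - 36s - 96 = 0, i.e. -3·(s^2 + 12s + 32) = 0.
Factoring: (s + 4)(s + 8) = 0.

s = -4, -8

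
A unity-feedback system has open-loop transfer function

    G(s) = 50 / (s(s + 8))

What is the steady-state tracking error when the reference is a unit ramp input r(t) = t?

G(s) has one pole at the origin.
This is a Type 1 system. Kv = lim_{s→0} s·G(s) = 50/8 = 25/4.
e_ss = 1/Kv = 1/(25/4) = 4/25 ≈ 0.1600.

e_ss = 0.1600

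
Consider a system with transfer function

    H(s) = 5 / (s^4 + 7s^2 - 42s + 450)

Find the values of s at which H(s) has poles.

The poles are the roots of the denominator s^4 + 7s^2 - 42s + 450 = 0.
No real roots exist; factor into two real quadratics: (s^2 - 6s + 18)(s^2 + 6s + 25) = 0.
Each quadratic gives a conjugate pair via the quadratic formula.

s = 3 + 3j, 3 - 3j, -3 + 4j, -3 - 4j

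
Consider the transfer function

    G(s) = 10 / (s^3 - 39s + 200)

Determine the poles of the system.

s = -8, 4 + 3j, 4 - 3j

The poles are the roots of the denominator s^3 - 39s + 200 = 0.
Trying s = -8: the polynomial evaluates to 0, so (s + 8) is a factor.
Dividing out leaves s^2 - 8s + 25 = 0.
The quadratic formula then gives s = 4 ± 3j.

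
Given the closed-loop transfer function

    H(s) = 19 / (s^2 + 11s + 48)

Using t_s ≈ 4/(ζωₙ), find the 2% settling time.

t_s ≈ 0.7273 s

Comparing s^2 + 11s + 48 to s^2 + 2ζωₙs + ωₙ²: ωₙ = √48 ≈ 6.928 rad/s and ζ = 11/(2·√48) ≈ 0.7939.
ζωₙ = 11/2 = 5.5, so t_s ≈ 4/(ζωₙ) = 4/5.5 ≈ 0.7273 s.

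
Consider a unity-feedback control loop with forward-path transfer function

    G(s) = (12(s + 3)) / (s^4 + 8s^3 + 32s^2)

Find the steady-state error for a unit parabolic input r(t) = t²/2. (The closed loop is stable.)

e_ss = 0.8889

G(s) has 2 poles at the origin.
This is a Type 2 system. Ka = lim_{s→0} s^2·G(s) = 36/32 = 9/8.
e_ss = 1/Ka = 1/(9/8) = 8/9 ≈ 0.8889.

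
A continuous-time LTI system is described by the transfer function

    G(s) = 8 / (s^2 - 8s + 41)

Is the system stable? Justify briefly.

The denominator s^2 - 8s + 41 factors as (s^2 - 8s + 41), giving poles at s = 4 ± 5j.
Since the pole(s) at s = 4 + 5j, 4 - 5j lie in the right half-plane, the system is unstable.

unstable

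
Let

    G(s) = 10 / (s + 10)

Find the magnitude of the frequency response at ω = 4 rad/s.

|G(j4)| ≈ 0.9285

Substitute s = j4: numerator = 10, denominator = 10 + j4.
|G(j4)| = |10| / |10 + j4| = 10 / 10.770 ≈ 0.9285.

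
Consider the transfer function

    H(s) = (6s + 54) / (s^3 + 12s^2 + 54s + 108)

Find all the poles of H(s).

The poles are the roots of the denominator s^3 + 12s^2 + 54s + 108 = 0.
Trying s = -6: the polynomial evaluates to 0, so (s + 6) is a factor.
Dividing out leaves s^2 + 6s + 18 = 0.
The quadratic formula then gives s = -3 ± 3j.

s = -3 ± 3j, -6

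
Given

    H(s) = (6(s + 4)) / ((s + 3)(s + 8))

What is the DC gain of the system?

At s = 0 each factor (s + a) contributes a and each (s^2 + bs + c) contributes c.
H(0) = 6·(4) / ((3) · (8)) = 24/24 = 1.

H(0) = 1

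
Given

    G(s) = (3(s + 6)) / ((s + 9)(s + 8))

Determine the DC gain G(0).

G(0) = 1/4 ≈ 0.2500

At s = 0 each factor (s + a) contributes a and each (s^2 + bs + c) contributes c.
G(0) = 3·(6) / ((9) · (8)) = 18/72 = 1/4.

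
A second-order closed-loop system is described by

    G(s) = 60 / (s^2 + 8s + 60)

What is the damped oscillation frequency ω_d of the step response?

ω_d ≈ 6.633 rad/s

Comparing s^2 + 8s + 60 to s^2 + 2ζωₙs + ωₙ²: ωₙ = √60 ≈ 7.746 rad/s and ζ = 8/(2·√60) ≈ 0.5164.
ζωₙ = 8/2 = 4, so ω_d = ωₙ√(1−ζ²) = √(ωₙ² − (ζωₙ)²) = √(60 − 4²) = √44 ≈ 6.633 rad/s.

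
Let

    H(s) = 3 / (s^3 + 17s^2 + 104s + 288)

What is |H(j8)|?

Substitute s = j8: numerator = 3, denominator = -800 + j320.
|H(j8)| = |3| / |-800 + j320| = 3 / 861.63 ≈ 0.003482.

|H(j8)| ≈ 0.003482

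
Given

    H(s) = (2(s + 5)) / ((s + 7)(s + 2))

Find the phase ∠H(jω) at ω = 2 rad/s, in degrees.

∠H(j2) ≈ -39.14°

At s = j2: numerator = 10 + j4, denominator = 10 + j18.
∠H = ∠num − ∠den = 21.801° − (60.945°) = -39.14°.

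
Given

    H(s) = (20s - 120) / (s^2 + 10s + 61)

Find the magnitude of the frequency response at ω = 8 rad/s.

Substitute s = j8: numerator = -120 + j160, denominator = -3 + j80.
|H(j8)| = |-120 + j160| / |-3 + j80| = 200 / 80.056 ≈ 2.498.

|H(j8)| ≈ 2.498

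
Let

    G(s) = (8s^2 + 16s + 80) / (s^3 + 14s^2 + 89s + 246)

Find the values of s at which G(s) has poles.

The poles are the roots of the denominator s^3 + 14s^2 + 89s + 246 = 0.
Trying s = -6: the polynomial evaluates to 0, so (s + 6) is a factor.
Dividing out leaves s^2 + 8s + 41 = 0.
The quadratic formula then gives s = -4 ± 5j.

s = -4 ± 5j, -6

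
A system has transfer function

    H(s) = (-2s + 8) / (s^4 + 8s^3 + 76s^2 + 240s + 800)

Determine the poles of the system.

The poles are the roots of the denominator s^4 + 8s^3 + 76s^2 + 240s + 800 = 0.
No real roots exist; factor into two real quadratics: (s^2 + 4s + 20)(s^2 + 4s + 40) = 0.
Each quadratic gives a conjugate pair via the quadratic formula.

s = -2 ± 4j, -2 ± 6j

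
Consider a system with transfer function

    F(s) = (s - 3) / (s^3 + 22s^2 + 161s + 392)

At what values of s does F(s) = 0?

s = 3

Set the numerator to zero: s - 3 = 0.
So s = 3.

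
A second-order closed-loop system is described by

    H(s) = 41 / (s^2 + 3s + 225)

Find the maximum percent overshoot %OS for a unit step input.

Comparing s^2 + 3s + 225 to s^2 + 2ζωₙs + ωₙ²: ωₙ = 15 rad/s and ζ = 3/(2·15) = 0.1.
%OS = 100·exp(−πζ/√(1−ζ²)) = 100·exp(−π·0.1/√(1−0.1²)) ≈ 72.9%.

%OS ≈ 72.9%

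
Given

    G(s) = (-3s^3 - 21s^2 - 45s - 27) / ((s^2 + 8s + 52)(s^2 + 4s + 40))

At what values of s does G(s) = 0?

s = -3, -1, -3

Set the numerator to zero: -3s^3 - 21s^2 - 45s - 27 = 0, i.e. -3·(s^3 + 7s^2 + 15s + 9) = 0.
Factoring: (s + 3)^2(s + 1) = 0.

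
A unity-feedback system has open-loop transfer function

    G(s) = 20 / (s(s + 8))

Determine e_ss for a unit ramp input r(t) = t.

G(s) has one pole at the origin.
This is a Type 1 system. Kv = lim_{s→0} s·G(s) = 20/8 = 5/2.
e_ss = 1/Kv = 1/(5/2) = 2/5 ≈ 0.4000.

e_ss = 0.4000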